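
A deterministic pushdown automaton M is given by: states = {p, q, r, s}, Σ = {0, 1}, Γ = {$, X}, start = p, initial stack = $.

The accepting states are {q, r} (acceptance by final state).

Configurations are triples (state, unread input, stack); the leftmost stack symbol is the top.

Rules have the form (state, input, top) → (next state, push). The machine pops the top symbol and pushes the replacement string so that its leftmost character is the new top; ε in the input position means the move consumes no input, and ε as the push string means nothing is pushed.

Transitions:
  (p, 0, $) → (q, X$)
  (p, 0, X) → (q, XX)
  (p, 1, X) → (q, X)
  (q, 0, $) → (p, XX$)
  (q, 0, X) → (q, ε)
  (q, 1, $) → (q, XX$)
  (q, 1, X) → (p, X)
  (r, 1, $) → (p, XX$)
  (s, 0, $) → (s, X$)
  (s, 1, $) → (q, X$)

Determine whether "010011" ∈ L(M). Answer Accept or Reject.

(p, 010011, $)
  read 0, top $: go to q, push X$ → (q, 10011, X$)
  read 1, top X: go to p, push X → (p, 0011, X$)
  read 0, top X: go to q, push XX → (q, 011, XX$)
  read 0, top X: go to q, push ε → (q, 11, X$)
  read 1, top X: go to p, push X → (p, 1, X$)
  read 1, top X: go to q, push X → (q, ε, X$)
All input consumed; state q ∈ F.

Accept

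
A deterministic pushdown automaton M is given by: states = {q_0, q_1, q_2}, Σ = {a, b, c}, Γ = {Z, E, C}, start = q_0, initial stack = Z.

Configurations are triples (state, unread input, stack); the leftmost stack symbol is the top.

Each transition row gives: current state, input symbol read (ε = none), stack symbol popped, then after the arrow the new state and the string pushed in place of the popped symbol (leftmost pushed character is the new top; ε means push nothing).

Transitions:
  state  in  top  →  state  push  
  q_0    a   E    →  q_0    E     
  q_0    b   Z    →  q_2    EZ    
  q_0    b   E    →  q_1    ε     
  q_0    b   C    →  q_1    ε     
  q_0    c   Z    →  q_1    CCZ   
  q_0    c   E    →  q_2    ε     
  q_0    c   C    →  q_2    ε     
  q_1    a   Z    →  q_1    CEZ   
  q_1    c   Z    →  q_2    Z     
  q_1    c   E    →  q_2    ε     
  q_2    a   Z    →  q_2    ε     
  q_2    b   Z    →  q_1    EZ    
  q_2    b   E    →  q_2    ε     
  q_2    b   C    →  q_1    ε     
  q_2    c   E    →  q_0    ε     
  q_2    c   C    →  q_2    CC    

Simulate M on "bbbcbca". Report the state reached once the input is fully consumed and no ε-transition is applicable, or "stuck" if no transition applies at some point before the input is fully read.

q_2

(q_0, bbbcbca, Z) ⊢ (q_2, bbcbca, EZ) ⊢ (q_2, bcbca, Z) ⊢ (q_1, cbca, EZ) ⊢ (q_2, bca, Z) ⊢ (q_1, ca, EZ) ⊢ (q_2, a, Z) ⊢ (q_2, ε, ε)
All input consumed; M is in state q_2.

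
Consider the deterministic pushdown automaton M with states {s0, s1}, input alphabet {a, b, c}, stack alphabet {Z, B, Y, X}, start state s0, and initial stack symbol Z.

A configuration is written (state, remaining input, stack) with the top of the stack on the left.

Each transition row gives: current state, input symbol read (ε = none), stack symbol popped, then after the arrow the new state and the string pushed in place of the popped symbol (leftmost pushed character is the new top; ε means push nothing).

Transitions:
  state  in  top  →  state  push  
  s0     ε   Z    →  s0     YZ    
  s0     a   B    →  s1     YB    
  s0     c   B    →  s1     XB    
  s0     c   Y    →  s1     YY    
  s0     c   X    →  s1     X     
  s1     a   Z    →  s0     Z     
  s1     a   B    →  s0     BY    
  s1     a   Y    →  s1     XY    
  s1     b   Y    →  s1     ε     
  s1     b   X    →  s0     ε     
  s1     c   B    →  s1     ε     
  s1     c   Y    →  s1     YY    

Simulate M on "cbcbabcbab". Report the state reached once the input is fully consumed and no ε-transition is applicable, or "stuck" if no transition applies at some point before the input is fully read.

(s0, cbcbabcbab, Z)
  ε-move, top Z: go to s0, push YZ → (s0, cbcbabcbab, YZ)
  read c, top Y: go to s1, push YY → (s1, bcbabcbab, YYZ)
  read b, top Y: go to s1, push ε → (s1, cbabcbab, YZ)
  read c, top Y: go to s1, push YY → (s1, babcbab, YYZ)
  read b, top Y: go to s1, push ε → (s1, abcbab, YZ)
  read a, top Y: go to s1, push XY → (s1, bcbab, XYZ)
  read b, top X: go to s0, push ε → (s0, cbab, YZ)
  read c, top Y: go to s1, push YY → (s1, bab, YYZ)
  read b, top Y: go to s1, push ε → (s1, ab, YZ)
  read a, top Y: go to s1, push XY → (s1, b, XYZ)
  read b, top X: go to s0, push ε → (s0, ε, YZ)
All input consumed; M is in state s0.

s0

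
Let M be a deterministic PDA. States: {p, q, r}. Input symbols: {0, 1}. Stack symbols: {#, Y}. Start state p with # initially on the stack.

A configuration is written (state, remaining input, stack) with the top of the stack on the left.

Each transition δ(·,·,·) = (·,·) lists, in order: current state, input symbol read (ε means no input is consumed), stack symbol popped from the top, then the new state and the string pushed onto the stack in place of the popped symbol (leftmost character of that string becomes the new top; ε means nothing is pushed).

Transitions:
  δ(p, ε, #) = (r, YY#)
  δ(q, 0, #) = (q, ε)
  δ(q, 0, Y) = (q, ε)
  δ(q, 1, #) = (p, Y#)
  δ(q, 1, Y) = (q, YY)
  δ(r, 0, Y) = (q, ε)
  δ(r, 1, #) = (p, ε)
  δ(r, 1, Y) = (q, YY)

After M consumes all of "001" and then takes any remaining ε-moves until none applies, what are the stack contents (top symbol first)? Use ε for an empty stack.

(p, 001, #)
  ε-move, top #: go to r, push YY# → (r, 001, YY#)
  read 0, top Y: go to q, push ε → (q, 01, Y#)
  read 0, top Y: go to q, push ε → (q, 1, #)
  read 1, top #: go to p, push Y# → (p, ε, Y#)
All input consumed in state p with stack Y#.

Y#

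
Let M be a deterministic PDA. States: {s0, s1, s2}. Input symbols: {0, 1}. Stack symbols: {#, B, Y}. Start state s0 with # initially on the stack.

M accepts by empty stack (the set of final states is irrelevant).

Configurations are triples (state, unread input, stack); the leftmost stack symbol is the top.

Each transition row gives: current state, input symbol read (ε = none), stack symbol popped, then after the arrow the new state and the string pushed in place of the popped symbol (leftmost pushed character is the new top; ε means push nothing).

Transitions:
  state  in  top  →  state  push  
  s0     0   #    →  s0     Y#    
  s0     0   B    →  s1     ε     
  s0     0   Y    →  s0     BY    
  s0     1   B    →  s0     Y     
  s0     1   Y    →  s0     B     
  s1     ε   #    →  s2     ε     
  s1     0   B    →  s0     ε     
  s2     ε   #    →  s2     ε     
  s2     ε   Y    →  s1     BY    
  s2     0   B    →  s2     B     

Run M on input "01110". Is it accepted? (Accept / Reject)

Accept

(s0, 01110, #)
  read 0, top #: go to s0, push Y# → (s0, 1110, Y#)
  read 1, top Y: go to s0, push B → (s0, 110, B#)
  read 1, top B: go to s0, push Y → (s0, 10, Y#)
  read 1, top Y: go to s0, push B → (s0, 0, B#)
  read 0, top B: go to s1, push ε → (s1, ε, #)
  ε-move, top #: go to s2, push ε → (s2, ε, ε)
All input consumed and the stack is empty.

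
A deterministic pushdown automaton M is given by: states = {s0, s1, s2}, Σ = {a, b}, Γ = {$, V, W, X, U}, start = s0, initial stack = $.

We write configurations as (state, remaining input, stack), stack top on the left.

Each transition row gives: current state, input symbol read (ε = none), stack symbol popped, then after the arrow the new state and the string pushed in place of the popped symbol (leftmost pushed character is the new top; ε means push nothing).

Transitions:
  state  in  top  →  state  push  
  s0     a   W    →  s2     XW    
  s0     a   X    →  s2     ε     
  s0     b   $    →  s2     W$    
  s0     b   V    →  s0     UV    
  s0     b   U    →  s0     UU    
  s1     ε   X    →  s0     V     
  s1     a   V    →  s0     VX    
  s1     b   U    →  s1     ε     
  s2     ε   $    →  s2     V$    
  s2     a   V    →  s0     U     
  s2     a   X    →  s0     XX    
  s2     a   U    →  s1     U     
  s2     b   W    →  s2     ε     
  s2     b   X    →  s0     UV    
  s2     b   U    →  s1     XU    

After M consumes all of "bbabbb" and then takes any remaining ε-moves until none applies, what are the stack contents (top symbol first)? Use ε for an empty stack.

(s0, bbabbb, $) ⊢ (s2, babbb, W$) ⊢ (s2, abbb, $) ⊢ (s2, abbb, V$) ⊢ (s0, bbb, U$) ⊢ (s0, bb, UU$) ⊢ (s0, b, UUU$) ⊢ (s0, ε, UUUU$)
All input consumed in state s0 with stack UUUU$.

UUUU$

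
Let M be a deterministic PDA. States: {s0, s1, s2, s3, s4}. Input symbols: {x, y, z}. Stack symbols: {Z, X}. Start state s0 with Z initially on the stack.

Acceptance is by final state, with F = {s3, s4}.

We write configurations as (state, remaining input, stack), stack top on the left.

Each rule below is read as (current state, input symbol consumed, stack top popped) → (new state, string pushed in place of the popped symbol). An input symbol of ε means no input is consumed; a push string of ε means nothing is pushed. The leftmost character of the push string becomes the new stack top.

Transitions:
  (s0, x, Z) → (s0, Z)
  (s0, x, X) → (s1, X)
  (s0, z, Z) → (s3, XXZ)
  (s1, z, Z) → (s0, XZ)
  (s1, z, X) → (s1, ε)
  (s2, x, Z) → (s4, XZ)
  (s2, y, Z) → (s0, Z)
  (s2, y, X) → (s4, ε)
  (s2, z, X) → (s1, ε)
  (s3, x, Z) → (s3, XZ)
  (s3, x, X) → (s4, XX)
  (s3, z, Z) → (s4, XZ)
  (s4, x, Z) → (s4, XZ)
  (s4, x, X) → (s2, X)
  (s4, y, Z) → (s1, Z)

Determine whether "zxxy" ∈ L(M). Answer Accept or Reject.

(s0, zxxy, Z)
  read z, top Z: go to s3, push XXZ → (s3, xxy, XXZ)
  read x, top X: go to s4, push XX → (s4, xy, XXXZ)
  read x, top X: go to s2, push X → (s2, y, XXXZ)
  read y, top X: go to s4, push ε → (s4, ε, XXZ)
All input consumed; state s4 ∈ F.

Accept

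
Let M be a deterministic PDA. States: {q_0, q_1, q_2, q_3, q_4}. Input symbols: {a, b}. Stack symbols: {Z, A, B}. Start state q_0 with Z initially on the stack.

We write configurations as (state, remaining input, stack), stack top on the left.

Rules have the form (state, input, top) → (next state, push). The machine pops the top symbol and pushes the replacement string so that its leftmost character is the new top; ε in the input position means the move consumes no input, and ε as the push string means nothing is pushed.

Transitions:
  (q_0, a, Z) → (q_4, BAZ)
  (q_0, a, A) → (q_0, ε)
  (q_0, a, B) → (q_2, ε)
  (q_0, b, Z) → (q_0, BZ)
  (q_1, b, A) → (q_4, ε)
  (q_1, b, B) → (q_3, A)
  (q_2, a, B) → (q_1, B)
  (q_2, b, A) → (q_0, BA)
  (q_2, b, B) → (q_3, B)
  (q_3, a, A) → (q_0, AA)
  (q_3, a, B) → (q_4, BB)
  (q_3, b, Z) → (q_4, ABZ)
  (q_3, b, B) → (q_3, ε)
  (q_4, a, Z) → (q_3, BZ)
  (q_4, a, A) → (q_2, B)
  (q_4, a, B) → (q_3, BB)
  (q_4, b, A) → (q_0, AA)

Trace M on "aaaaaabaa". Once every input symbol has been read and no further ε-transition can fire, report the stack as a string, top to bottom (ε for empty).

(q_0, aaaaaabaa, Z)
  read a, top Z: go to q_4, push BAZ → (q_4, aaaaabaa, BAZ)
  read a, top B: go to q_3, push BB → (q_3, aaaabaa, BBAZ)
  read a, top B: go to q_4, push BB → (q_4, aaabaa, BBBAZ)
  read a, top B: go to q_3, push BB → (q_3, aabaa, BBBBAZ)
  read a, top B: go to q_4, push BB → (q_4, abaa, BBBBBAZ)
  read a, top B: go to q_3, push BB → (q_3, baa, BBBBBBAZ)
  read b, top B: go to q_3, push ε → (q_3, aa, BBBBBAZ)
  read a, top B: go to q_4, push BB → (q_4, a, BBBBBBAZ)
  read a, top B: go to q_3, push BB → (q_3, ε, BBBBBBBAZ)
All input consumed in state q_3 with stack BBBBBBBAZ.

BBBBBBBAZ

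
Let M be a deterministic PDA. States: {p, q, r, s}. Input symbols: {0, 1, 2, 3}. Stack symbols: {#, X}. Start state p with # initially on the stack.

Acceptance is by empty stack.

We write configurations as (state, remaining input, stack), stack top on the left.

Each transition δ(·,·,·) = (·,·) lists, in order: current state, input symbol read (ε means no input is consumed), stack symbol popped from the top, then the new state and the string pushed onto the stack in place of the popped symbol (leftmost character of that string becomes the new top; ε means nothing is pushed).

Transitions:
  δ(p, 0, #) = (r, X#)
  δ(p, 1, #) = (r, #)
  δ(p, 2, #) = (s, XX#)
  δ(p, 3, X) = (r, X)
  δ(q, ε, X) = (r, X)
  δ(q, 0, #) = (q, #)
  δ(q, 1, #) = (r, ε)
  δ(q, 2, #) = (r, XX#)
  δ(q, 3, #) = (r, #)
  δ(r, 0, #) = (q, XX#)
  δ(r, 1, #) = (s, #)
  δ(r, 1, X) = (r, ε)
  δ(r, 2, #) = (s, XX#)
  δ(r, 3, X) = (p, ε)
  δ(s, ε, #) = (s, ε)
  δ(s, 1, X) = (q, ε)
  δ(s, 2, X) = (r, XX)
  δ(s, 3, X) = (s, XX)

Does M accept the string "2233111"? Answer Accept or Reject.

(p, 2233111, #)
  read 2, top #: go to s, push XX# → (s, 233111, XX#)
  read 2, top X: go to r, push XX → (r, 33111, XXX#)
  read 3, top X: go to p, push ε → (p, 3111, XX#)
  read 3, top X: go to r, push X → (r, 111, XX#)
  read 1, top X: go to r, push ε → (r, 11, X#)
  read 1, top X: go to r, push ε → (r, 1, #)
  read 1, top #: go to s, push # → (s, ε, #)
  ε-move, top #: go to s, push ε → (s, ε, ε)
All input consumed and the stack is empty.

Accept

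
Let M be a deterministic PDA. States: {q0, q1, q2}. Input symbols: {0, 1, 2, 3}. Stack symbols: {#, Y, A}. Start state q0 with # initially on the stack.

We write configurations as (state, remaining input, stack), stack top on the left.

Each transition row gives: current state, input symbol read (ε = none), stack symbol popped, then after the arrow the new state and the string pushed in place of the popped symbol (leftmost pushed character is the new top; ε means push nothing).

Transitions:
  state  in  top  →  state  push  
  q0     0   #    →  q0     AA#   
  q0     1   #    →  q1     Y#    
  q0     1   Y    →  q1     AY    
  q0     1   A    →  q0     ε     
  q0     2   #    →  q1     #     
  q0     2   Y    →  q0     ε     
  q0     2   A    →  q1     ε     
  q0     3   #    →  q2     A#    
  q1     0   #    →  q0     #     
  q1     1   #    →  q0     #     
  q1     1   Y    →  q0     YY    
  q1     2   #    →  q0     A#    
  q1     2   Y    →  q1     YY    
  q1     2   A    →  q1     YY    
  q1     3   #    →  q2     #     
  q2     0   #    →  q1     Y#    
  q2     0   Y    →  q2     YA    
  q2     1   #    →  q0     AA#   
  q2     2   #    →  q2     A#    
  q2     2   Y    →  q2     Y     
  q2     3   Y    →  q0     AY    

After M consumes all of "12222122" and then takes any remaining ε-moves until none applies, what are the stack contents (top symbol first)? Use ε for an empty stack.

YYYY#

(q0, 12222122, #)
  read 1, top #: go to q1, push Y# → (q1, 2222122, Y#)
  read 2, top Y: go to q1, push YY → (q1, 222122, YY#)
  read 2, top Y: go to q1, push YY → (q1, 22122, YYY#)
  read 2, top Y: go to q1, push YY → (q1, 2122, YYYY#)
  read 2, top Y: go to q1, push YY → (q1, 122, YYYYY#)
  read 1, top Y: go to q0, push YY → (q0, 22, YYYYYY#)
  read 2, top Y: go to q0, push ε → (q0, 2, YYYYY#)
  read 2, top Y: go to q0, push ε → (q0, ε, YYYY#)
All input consumed in state q0 with stack YYYY#.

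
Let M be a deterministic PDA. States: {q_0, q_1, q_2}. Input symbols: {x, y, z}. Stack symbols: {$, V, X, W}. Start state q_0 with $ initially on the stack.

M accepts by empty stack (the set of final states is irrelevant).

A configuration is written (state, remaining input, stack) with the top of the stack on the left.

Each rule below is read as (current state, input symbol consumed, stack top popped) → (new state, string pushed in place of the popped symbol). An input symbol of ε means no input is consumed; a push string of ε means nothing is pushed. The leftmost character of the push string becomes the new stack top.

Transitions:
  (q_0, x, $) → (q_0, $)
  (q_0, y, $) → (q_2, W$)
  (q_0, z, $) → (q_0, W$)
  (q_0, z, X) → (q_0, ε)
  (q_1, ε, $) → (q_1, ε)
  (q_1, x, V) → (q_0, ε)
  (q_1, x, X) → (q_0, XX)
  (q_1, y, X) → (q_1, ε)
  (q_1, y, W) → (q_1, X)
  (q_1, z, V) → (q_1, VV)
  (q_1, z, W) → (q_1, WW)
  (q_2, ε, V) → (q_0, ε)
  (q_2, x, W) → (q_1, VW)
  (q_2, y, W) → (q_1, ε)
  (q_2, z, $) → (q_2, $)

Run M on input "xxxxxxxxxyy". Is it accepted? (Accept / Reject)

Accept

(q_0, xxxxxxxxxyy, $)
  read x, top $: go to q_0, push $ → (q_0, xxxxxxxxyy, $)
  read x, top $: go to q_0, push $ → (q_0, xxxxxxxyy, $)
  read x, top $: go to q_0, push $ → (q_0, xxxxxxyy, $)
  read x, top $: go to q_0, push $ → (q_0, xxxxxyy, $)
  read x, top $: go to q_0, push $ → (q_0, xxxxyy, $)
  read x, top $: go to q_0, push $ → (q_0, xxxyy, $)
  read x, top $: go to q_0, push $ → (q_0, xxyy, $)
  read x, top $: go to q_0, push $ → (q_0, xyy, $)
  read x, top $: go to q_0, push $ → (q_0, yy, $)
  read y, top $: go to q_2, push W$ → (q_2, y, W$)
  read y, top W: go to q_1, push ε → (q_1, ε, $)
  ε-move, top $: go to q_1, push ε → (q_1, ε, ε)
All input consumed and the stack is empty.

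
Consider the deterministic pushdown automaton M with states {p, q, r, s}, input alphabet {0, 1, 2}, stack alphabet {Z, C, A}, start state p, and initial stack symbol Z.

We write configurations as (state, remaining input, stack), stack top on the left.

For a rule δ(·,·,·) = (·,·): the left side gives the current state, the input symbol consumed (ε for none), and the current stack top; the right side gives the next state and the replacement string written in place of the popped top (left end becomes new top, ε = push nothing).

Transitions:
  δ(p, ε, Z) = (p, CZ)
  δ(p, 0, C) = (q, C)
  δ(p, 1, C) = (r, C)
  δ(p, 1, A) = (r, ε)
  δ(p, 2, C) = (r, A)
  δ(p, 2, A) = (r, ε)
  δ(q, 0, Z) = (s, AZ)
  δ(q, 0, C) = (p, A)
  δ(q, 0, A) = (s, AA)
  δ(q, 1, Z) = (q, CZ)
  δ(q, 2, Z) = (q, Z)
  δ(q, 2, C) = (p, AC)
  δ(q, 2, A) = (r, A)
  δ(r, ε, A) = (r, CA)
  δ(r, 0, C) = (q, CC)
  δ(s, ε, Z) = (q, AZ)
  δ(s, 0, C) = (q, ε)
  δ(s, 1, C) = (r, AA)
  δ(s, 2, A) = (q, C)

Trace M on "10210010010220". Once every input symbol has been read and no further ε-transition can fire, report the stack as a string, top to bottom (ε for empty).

CCCCZ

(p, 10210010010220, Z)
  ε-move, top Z: go to p, push CZ → (p, 10210010010220, CZ)
  read 1, top C: go to r, push C → (r, 0210010010220, CZ)
  read 0, top C: go to q, push CC → (q, 210010010220, CCZ)
  read 2, top C: go to p, push AC → (p, 10010010220, ACCZ)
  read 1, top A: go to r, push ε → (r, 0010010220, CCZ)
  read 0, top C: go to q, push CC → (q, 010010220, CCCZ)
  read 0, top C: go to p, push A → (p, 10010220, ACCZ)
  read 1, top A: go to r, push ε → (r, 0010220, CCZ)
  read 0, top C: go to q, push CC → (q, 010220, CCCZ)
  read 0, top C: go to p, push A → (p, 10220, ACCZ)
  read 1, top A: go to r, push ε → (r, 0220, CCZ)
  read 0, top C: go to q, push CC → (q, 220, CCCZ)
  read 2, top C: go to p, push AC → (p, 20, ACCCZ)
  read 2, top A: go to r, push ε → (r, 0, CCCZ)
  read 0, top C: go to q, push CC → (q, ε, CCCCZ)
All input consumed in state q with stack CCCCZ.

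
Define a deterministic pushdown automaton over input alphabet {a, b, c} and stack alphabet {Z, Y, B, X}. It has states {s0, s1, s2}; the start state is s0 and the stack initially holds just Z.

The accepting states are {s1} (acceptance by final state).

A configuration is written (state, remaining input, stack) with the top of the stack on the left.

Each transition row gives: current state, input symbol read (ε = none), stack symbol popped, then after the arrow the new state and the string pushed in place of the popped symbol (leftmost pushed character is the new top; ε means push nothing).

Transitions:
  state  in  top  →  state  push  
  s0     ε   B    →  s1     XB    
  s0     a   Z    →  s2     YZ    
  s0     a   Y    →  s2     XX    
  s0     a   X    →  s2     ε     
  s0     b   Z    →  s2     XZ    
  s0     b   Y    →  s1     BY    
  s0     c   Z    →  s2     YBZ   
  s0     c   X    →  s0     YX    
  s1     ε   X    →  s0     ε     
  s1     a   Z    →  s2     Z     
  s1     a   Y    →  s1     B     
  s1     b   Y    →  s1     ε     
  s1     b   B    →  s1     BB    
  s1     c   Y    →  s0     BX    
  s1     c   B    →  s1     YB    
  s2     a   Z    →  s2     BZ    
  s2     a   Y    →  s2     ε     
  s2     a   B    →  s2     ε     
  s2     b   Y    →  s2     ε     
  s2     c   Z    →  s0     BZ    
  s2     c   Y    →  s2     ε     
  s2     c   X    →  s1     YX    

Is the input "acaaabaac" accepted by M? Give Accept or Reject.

(s0, acaaabaac, Z) ⊢ (s2, caaabaac, YZ) ⊢ (s2, aaabaac, Z) ⊢ (s2, aabaac, BZ) ⊢ (s2, abaac, Z) ⊢ (s2, baac, BZ)
No transition applies at (s2, baac, BZ); input not fully consumed.

Reject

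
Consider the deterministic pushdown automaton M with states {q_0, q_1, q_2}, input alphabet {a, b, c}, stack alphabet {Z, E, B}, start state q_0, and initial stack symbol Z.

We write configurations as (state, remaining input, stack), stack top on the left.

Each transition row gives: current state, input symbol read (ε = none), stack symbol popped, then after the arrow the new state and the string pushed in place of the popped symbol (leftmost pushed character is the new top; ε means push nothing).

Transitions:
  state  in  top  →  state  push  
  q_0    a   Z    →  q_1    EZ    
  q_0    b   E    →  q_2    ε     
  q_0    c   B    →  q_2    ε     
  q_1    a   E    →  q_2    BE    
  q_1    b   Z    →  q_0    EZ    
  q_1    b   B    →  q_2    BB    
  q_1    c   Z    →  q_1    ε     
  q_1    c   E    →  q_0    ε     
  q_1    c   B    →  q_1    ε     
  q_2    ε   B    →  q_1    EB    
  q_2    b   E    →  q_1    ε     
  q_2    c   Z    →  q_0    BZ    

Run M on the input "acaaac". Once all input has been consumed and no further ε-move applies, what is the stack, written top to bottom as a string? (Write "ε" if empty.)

(q_0, acaaac, Z)
  read a, top Z: go to q_1, push EZ → (q_1, caaac, EZ)
  read c, top E: go to q_0, push ε → (q_0, aaac, Z)
  read a, top Z: go to q_1, push EZ → (q_1, aac, EZ)
  read a, top E: go to q_2, push BE → (q_2, ac, BEZ)
  ε-move, top B: go to q_1, push EB → (q_1, ac, EBEZ)
  read a, top E: go to q_2, push BE → (q_2, c, BEBEZ)
  ε-move, top B: go to q_1, push EB → (q_1, c, EBEBEZ)
  read c, top E: go to q_0, push ε → (q_0, ε, BEBEZ)
All input consumed in state q_0 with stack BEBEZ.

BEBEZ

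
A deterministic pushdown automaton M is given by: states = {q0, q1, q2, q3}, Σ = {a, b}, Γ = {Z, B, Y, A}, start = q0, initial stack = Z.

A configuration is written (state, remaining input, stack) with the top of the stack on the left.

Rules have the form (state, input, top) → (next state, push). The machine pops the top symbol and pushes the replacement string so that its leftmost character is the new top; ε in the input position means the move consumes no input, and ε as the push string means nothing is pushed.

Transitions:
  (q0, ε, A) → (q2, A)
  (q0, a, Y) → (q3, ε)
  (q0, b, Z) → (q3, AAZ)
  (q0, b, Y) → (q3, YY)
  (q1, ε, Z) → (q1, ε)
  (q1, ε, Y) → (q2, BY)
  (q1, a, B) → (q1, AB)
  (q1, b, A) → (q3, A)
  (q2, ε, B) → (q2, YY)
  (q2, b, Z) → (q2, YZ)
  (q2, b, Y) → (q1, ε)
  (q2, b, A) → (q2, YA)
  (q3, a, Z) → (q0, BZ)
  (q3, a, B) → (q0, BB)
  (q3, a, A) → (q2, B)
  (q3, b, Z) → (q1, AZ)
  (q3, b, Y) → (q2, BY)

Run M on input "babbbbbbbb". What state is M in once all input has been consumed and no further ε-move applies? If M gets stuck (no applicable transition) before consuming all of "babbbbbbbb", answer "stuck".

q2

(q0, babbbbbbbb, Z)
  read b, top Z: go to q3, push AAZ → (q3, abbbbbbbb, AAZ)
  read a, top A: go to q2, push B → (q2, bbbbbbbb, BAZ)
  ε-move, top B: go to q2, push YY → (q2, bbbbbbbb, YYAZ)
  read b, top Y: go to q1, push ε → (q1, bbbbbbb, YAZ)
  ε-move, top Y: go to q2, push BY → (q2, bbbbbbb, BYAZ)
  ε-move, top B: go to q2, push YY → (q2, bbbbbbb, YYYAZ)
  read b, top Y: go to q1, push ε → (q1, bbbbbb, YYAZ)
  ε-move, top Y: go to q2, push BY → (q2, bbbbbb, BYYAZ)
  ε-move, top B: go to q2, push YY → (q2, bbbbbb, YYYYAZ)
  read b, top Y: go to q1, push ε → (q1, bbbbb, YYYAZ)
  ε-move, top Y: go to q2, push BY → (q2, bbbbb, BYYYAZ)
  ε-move, top B: go to q2, push YY → (q2, bbbbb, YYYYYAZ)
  read b, top Y: go to q1, push ε → (q1, bbbb, YYYYAZ)
  ε-move, top Y: go to q2, push BY → (q2, bbbb, BYYYYAZ)
  ε-move, top B: go to q2, push YY → (q2, bbbb, YYYYYYAZ)
  read b, top Y: go to q1, push ε → (q1, bbb, YYYYYAZ)
  ε-move, top Y: go to q2, push BY → (q2, bbb, BYYYYYAZ)
  ε-move, top B: go to q2, push YY → (q2, bbb, YYYYYYYAZ)
  read b, top Y: go to q1, push ε → (q1, bb, YYYYYYAZ)
  ε-move, top Y: go to q2, push BY → (q2, bb, BYYYYYYAZ)
  ε-move, top B: go to q2, push YY → (q2, bb, YYYYYYYYAZ)
  read b, top Y: go to q1, push ε → (q1, b, YYYYYYYAZ)
  ε-move, top Y: go to q2, push BY → (q2, b, BYYYYYYYAZ)
  ε-move, top B: go to q2, push YY → (q2, b, YYYYYYYYYAZ)
  read b, top Y: go to q1, push ε → (q1, ε, YYYYYYYYAZ)
  ε-move, top Y: go to q2, push BY → (q2, ε, BYYYYYYYYAZ)
  ε-move, top B: go to q2, push YY → (q2, ε, YYYYYYYYYYAZ)
All input consumed; M is in state q2.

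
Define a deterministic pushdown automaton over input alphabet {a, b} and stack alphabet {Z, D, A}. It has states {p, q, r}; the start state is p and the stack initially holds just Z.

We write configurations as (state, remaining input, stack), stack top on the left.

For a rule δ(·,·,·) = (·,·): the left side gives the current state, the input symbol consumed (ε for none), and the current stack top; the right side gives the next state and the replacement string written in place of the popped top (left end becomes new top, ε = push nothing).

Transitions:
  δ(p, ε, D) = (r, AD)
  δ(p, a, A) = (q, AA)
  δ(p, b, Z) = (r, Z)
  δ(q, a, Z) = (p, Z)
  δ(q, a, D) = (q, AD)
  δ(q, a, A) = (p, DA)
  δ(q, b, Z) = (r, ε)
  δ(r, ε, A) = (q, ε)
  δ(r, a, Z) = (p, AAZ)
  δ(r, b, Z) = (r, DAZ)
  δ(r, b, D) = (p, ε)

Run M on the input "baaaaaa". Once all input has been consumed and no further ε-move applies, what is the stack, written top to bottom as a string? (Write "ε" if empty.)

(p, baaaaaa, Z)
  read b, top Z: go to r, push Z → (r, aaaaaa, Z)
  read a, top Z: go to p, push AAZ → (p, aaaaa, AAZ)
  read a, top A: go to q, push AA → (q, aaaa, AAAZ)
  read a, top A: go to p, push DA → (p, aaa, DAAAZ)
  ε-move, top D: go to r, push AD → (r, aaa, ADAAAZ)
  ε-move, top A: go to q, push ε → (q, aaa, DAAAZ)
  read a, top D: go to q, push AD → (q, aa, ADAAAZ)
  read a, top A: go to p, push DA → (p, a, DADAAAZ)
  ε-move, top D: go to r, push AD → (r, a, ADADAAAZ)
  ε-move, top A: go to q, push ε → (q, a, DADAAAZ)
  read a, top D: go to q, push AD → (q, ε, ADADAAAZ)
All input consumed in state q with stack ADADAAAZ.

ADADAAAZ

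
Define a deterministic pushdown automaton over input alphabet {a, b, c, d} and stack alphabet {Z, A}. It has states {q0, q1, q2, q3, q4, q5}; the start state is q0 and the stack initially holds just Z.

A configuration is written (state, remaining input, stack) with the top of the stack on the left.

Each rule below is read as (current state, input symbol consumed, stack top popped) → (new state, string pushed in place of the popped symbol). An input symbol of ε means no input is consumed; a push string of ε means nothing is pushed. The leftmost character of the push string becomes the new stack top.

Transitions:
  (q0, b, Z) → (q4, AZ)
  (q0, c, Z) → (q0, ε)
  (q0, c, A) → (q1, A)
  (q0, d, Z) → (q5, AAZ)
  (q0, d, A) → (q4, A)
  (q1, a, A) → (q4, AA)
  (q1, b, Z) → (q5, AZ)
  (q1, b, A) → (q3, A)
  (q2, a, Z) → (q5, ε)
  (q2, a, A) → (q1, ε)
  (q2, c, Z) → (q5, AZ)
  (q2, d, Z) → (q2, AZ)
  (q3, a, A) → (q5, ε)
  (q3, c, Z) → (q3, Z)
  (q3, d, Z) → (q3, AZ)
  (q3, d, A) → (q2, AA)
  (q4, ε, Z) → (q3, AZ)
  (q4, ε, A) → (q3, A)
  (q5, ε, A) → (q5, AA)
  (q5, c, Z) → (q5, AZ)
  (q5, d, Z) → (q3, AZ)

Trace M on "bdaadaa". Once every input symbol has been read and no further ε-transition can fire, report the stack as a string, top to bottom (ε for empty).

(q0, bdaadaa, Z)
  read b, top Z: go to q4, push AZ → (q4, daadaa, AZ)
  ε-move, top A: go to q3, push A → (q3, daadaa, AZ)
  read d, top A: go to q2, push AA → (q2, aadaa, AAZ)
  read a, top A: go to q1, push ε → (q1, adaa, AZ)
  read a, top A: go to q4, push AA → (q4, daa, AAZ)
  ε-move, top A: go to q3, push A → (q3, daa, AAZ)
  read d, top A: go to q2, push AA → (q2, aa, AAAZ)
  read a, top A: go to q1, push ε → (q1, a, AAZ)
  read a, top A: go to q4, push AA → (q4, ε, AAAZ)
  ε-move, top A: go to q3, push A → (q3, ε, AAAZ)
All input consumed in state q3 with stack AAAZ.

AAAZ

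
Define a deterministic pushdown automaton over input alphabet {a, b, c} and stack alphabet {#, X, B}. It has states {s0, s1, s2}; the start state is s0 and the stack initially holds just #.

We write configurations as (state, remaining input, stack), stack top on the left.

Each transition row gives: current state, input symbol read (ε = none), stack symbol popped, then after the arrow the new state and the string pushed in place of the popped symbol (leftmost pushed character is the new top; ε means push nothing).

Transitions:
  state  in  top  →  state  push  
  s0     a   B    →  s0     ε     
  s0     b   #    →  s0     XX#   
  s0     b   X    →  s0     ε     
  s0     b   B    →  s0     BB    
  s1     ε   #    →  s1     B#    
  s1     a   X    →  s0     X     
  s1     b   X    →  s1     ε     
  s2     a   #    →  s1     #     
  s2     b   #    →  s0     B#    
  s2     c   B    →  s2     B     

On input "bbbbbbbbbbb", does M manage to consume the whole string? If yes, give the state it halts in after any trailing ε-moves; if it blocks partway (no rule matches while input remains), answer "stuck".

(s0, bbbbbbbbbbb, #) ⊢ (s0, bbbbbbbbbb, XX#) ⊢ (s0, bbbbbbbbb, X#) ⊢ (s0, bbbbbbbb, #) ⊢ (s0, bbbbbbb, XX#) ⊢ (s0, bbbbbb, X#) ⊢ (s0, bbbbb, #) ⊢ (s0, bbbb, XX#) ⊢ (s0, bbb, X#) ⊢ (s0, bb, #) ⊢ (s0, b, XX#) ⊢ (s0, ε, X#)
All input consumed; M is in state s0.

s0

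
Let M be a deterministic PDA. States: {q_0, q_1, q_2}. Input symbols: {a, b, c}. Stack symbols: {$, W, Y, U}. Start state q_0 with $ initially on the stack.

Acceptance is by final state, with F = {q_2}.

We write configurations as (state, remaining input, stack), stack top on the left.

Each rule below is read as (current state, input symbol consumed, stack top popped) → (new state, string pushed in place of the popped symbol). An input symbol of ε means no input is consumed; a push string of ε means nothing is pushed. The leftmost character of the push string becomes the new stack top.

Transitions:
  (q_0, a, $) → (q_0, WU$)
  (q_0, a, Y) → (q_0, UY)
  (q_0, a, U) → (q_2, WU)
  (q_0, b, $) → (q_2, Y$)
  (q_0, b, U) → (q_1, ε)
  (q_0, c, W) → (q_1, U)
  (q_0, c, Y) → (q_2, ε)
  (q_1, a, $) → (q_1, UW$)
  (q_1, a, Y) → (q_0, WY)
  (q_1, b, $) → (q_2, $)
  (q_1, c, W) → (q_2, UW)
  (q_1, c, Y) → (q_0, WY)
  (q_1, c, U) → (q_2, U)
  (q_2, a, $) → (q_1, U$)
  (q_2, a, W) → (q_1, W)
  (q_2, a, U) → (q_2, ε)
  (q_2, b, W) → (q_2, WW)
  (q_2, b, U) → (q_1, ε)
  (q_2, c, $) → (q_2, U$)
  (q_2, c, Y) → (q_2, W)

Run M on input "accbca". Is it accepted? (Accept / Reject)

(q_0, accbca, $) ⊢ (q_0, ccbca, WU$) ⊢ (q_1, cbca, UU$) ⊢ (q_2, bca, UU$) ⊢ (q_1, ca, U$) ⊢ (q_2, a, U$) ⊢ (q_2, ε, $)
All input consumed; state q_2 ∈ F.

Accept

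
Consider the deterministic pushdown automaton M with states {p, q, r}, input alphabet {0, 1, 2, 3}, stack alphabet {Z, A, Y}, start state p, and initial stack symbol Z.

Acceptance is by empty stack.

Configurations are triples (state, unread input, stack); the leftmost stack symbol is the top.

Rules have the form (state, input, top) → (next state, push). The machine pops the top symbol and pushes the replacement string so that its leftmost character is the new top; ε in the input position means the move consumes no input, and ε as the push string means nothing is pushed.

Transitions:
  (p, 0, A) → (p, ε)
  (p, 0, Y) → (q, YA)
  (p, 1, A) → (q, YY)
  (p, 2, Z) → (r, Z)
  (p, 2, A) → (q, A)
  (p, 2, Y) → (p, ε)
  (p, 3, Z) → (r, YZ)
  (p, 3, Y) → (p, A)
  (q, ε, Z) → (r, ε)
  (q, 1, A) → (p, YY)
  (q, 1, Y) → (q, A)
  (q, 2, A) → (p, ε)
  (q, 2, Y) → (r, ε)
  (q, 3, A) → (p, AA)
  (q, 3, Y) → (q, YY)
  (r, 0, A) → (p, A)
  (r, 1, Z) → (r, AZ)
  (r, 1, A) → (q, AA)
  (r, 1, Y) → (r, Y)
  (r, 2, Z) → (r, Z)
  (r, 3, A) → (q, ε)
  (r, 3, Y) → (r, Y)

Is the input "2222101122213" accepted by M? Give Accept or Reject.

(p, 2222101122213, Z)
  read 2, top Z: go to r, push Z → (r, 222101122213, Z)
  read 2, top Z: go to r, push Z → (r, 22101122213, Z)
  read 2, top Z: go to r, push Z → (r, 2101122213, Z)
  read 2, top Z: go to r, push Z → (r, 101122213, Z)
  read 1, top Z: go to r, push AZ → (r, 01122213, AZ)
  read 0, top A: go to p, push A → (p, 1122213, AZ)
  read 1, top A: go to q, push YY → (q, 122213, YYZ)
  read 1, top Y: go to q, push A → (q, 22213, AYZ)
  read 2, top A: go to p, push ε → (p, 2213, YZ)
  read 2, top Y: go to p, push ε → (p, 213, Z)
  read 2, top Z: go to r, push Z → (r, 13, Z)
  read 1, top Z: go to r, push AZ → (r, 3, AZ)
  read 3, top A: go to q, push ε → (q, ε, Z)
  ε-move, top Z: go to r, push ε → (r, ε, ε)
All input consumed and the stack is empty.

Accept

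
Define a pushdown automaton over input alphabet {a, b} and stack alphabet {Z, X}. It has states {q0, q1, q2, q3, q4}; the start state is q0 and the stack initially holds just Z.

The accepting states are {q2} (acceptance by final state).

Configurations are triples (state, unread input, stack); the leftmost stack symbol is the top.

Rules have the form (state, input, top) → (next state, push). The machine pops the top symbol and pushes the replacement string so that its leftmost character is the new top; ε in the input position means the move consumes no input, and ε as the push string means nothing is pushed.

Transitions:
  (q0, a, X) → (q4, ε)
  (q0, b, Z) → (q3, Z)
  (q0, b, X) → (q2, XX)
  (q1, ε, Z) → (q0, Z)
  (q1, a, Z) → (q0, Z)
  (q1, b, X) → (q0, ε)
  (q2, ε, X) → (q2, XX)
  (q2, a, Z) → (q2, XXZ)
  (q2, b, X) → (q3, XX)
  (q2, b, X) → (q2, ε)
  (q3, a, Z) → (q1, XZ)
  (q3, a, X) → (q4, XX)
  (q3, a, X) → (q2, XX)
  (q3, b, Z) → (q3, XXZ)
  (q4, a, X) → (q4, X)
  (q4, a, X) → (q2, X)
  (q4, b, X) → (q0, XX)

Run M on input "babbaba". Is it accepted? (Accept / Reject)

Reject

No computation consumes all input and reaches a final state.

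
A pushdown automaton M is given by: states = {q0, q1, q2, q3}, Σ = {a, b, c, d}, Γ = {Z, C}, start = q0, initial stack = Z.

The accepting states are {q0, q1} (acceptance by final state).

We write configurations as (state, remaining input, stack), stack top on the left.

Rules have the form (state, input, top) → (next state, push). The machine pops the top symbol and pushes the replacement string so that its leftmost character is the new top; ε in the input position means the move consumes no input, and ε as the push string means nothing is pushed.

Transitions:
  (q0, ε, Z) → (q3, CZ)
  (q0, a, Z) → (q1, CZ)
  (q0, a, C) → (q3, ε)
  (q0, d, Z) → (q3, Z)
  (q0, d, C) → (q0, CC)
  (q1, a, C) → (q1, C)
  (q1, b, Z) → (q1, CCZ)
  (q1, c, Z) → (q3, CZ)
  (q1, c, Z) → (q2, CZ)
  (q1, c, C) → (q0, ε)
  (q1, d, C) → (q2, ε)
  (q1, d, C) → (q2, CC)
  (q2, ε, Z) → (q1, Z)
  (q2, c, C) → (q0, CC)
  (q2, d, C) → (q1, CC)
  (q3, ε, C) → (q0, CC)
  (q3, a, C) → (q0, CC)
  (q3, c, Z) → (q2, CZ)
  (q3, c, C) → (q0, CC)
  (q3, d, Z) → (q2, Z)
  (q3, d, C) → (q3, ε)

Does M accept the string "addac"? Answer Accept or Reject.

Accept

One accepting computation: (q0, addac, Z) ⊢ (q1, ddac, CZ) ⊢ (q2, dac, CCZ) ⊢ (q1, ac, CCCZ) ⊢ (q1, c, CCCZ) ⊢ (q0, ε, CCZ)
All input consumed and state q0 ∈ F.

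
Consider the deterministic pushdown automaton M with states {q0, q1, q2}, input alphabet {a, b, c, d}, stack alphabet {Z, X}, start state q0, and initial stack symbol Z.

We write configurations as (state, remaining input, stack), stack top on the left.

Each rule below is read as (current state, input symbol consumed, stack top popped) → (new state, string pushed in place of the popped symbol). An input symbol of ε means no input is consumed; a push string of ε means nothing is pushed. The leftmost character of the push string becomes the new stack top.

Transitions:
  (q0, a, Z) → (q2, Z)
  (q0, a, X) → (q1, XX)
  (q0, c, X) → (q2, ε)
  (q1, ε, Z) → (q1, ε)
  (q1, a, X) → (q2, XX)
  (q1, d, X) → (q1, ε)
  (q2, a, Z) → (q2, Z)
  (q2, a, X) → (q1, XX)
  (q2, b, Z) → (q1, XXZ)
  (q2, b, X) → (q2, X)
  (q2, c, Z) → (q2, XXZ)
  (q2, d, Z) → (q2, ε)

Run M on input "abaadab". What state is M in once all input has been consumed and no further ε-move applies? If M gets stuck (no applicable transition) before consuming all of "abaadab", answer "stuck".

(q0, abaadab, Z)
  read a, top Z: go to q2, push Z → (q2, baadab, Z)
  read b, top Z: go to q1, push XXZ → (q1, aadab, XXZ)
  read a, top X: go to q2, push XX → (q2, adab, XXXZ)
  read a, top X: go to q1, push XX → (q1, dab, XXXXZ)
  read d, top X: go to q1, push ε → (q1, ab, XXXZ)
  read a, top X: go to q2, push XX → (q2, b, XXXXZ)
  read b, top X: go to q2, push X → (q2, ε, XXXXZ)
All input consumed; M is in state q2.

q2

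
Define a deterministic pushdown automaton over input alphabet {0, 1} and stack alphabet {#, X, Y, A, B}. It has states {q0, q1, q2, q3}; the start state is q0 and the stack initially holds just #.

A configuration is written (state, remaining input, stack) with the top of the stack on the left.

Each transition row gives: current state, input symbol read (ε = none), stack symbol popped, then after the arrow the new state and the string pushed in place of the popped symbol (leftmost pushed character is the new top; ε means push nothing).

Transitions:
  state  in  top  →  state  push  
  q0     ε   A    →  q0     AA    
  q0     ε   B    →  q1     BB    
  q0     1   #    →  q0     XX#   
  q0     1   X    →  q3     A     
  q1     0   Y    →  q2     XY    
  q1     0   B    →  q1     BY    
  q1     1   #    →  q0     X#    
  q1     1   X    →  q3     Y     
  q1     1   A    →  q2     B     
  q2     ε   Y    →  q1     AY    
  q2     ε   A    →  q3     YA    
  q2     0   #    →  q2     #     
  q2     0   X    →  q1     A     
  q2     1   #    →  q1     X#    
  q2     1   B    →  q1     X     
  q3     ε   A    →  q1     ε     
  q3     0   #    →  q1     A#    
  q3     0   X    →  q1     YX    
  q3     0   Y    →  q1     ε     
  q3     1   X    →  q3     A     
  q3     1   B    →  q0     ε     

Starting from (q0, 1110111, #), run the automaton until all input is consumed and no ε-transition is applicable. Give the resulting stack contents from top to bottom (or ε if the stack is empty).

(q0, 1110111, #)
  read 1, top #: go to q0, push XX# → (q0, 110111, XX#)
  read 1, top X: go to q3, push A → (q3, 10111, AX#)
  ε-move, top A: go to q1, push ε → (q1, 10111, X#)
  read 1, top X: go to q3, push Y → (q3, 0111, Y#)
  read 0, top Y: go to q1, push ε → (q1, 111, #)
  read 1, top #: go to q0, push X# → (q0, 11, X#)
  read 1, top X: go to q3, push A → (q3, 1, A#)
  ε-move, top A: go to q1, push ε → (q1, 1, #)
  read 1, top #: go to q0, push X# → (q0, ε, X#)
All input consumed in state q0 with stack X#.

X#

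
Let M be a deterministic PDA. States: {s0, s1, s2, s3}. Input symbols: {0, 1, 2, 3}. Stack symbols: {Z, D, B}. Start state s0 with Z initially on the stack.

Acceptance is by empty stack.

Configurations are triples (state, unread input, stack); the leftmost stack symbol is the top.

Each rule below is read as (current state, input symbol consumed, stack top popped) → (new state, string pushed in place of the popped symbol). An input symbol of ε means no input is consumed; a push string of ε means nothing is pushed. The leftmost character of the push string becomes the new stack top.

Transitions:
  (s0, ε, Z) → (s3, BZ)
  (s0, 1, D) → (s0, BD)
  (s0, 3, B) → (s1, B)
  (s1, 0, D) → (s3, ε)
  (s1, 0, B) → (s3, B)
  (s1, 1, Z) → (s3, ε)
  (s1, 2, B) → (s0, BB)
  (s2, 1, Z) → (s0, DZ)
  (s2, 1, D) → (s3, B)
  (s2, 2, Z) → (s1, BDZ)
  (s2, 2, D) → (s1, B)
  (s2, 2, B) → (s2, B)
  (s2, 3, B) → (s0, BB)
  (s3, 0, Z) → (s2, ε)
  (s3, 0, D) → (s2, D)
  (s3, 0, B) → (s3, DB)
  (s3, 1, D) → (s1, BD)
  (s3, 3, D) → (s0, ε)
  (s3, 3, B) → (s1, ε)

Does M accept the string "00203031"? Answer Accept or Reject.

(s0, 00203031, Z) ⊢ (s3, 00203031, BZ) ⊢ (s3, 0203031, DBZ) ⊢ (s2, 203031, DBZ) ⊢ (s1, 03031, BBZ) ⊢ (s3, 3031, BBZ) ⊢ (s1, 031, BZ) ⊢ (s3, 31, BZ) ⊢ (s1, 1, Z) ⊢ (s3, ε, ε)
All input consumed and the stack is empty.

Accept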